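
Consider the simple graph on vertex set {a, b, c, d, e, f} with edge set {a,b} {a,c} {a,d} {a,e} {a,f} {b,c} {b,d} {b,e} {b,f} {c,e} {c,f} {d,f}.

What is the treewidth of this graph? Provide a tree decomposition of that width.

Treewidth 3.
One optimal decomposition is:
Bags: B1 = {a, b, d, f}  B2 = {a, b, c, f}  B3 = {a, b, c, e}
Tree: B1–B2, B2–B3

The largest bag has 4 vertices, giving width 3; this decomposition certifies tw(G) ≤ 3. Conversely, {a, b, d, f} is a clique of size 4, and the vertices of any clique must share a bag in every tree decomposition; so some bag has ≥ 4 vertices and tw(G) ≥ 3. Hence tw(G) = 3 exactly.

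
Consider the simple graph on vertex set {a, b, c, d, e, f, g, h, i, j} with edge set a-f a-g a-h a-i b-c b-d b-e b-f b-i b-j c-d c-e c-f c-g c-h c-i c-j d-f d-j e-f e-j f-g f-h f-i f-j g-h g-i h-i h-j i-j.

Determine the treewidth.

4

A width-4 tree decomposition is:
Bags: B1 = {c, f, h, i, j}  B2 = {b, c, f, i, j}  B3 = {b, c, d, f, j}  B4 = {c, f, g, h, i}  B5 = {a, f, g, h, i}  B6 = {b, c, e, f, j}
Tree: B1–B2, B2–B3, B1–B4, B4–B5, B2–B6
Every bag has size at most 5, so the width is 5 − 1 = 4 and tw(G) ≤ 4. On the other hand G contains the 5-clique {c, f, g, h, i}. A clique must lie in a single bag of any decomposition, so no decomposition can have width below 4. Hence tw(G) = 4 exactly.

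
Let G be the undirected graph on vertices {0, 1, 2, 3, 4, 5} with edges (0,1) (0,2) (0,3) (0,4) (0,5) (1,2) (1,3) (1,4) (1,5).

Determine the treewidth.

A width-2 tree decomposition is:
Bags: B1 = {0, 1, 5}  B2 = {0, 1, 3}  B3 = {0, 1, 4}  B4 = {0, 1, 2}
Tree: B1–B2, B2–B3, B2–B4
The largest bag has 3 vertices, giving width 2; this decomposition certifies tw(G) ≤ 2. For the lower bound, the 3 vertices {0, 1, 2} are pairwise adjacent, and any tree decomposition puts a clique entirely inside one bag — forcing width ≥ 2. Therefore the treewidth is 2.

2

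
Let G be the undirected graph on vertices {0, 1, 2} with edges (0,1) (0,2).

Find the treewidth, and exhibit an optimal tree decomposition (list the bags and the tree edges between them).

Treewidth 1.
One such decomposition:
Bags: B1 = {0, 1}  B2 = {0, 2}
Tree: B1–B2

Each bag holds 2 vertices, so the decomposition has width 1, which upper-bounds the treewidth. Since G has at least one edge (e.g. 1–0), it is not an edgeless graph, so tw(G) ≥ 1. Therefore the treewidth is 1.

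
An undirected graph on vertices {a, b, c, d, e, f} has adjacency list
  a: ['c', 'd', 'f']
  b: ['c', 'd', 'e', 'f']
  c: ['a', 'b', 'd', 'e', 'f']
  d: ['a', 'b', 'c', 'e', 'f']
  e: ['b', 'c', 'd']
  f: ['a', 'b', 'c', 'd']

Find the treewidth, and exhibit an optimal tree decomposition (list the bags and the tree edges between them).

The largest bag has 4 vertices, giving width 3; this decomposition certifies tw(G) ≤ 3. Conversely, {b, c, d, e} is a clique of size 4, and the vertices of any clique must share a bag in every tree decomposition; so some bag has ≥ 4 vertices and tw(G) ≥ 3. Combining the bounds, tw(G) = 3.

Treewidth 3.
One such decomposition:
Bags: B1 = {b, c, d, f}  B2 = {a, c, d, f}  B3 = {b, c, d, e}
Tree: B1–B2, B1–B3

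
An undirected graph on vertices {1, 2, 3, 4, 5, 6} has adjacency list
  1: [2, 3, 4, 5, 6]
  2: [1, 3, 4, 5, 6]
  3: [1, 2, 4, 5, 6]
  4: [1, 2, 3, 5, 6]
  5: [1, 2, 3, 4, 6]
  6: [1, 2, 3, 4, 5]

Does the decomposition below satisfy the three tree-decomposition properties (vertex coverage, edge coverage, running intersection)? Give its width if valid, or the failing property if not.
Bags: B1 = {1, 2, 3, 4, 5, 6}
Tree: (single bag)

Every vertex of G appears in some bag (union = {1, 2, 3, 4, 5, 6}); every edge is covered by a bag; and for each vertex v the set of bags containing v is connected in the bag tree. The decomposition is therefore valid. The largest bag has 6 vertices, so the width is 5.

Yes; width 5.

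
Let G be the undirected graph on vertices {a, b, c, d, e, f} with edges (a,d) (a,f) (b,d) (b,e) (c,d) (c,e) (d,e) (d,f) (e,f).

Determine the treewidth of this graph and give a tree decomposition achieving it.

The largest bag has 3 vertices, giving width 2; this decomposition certifies tw(G) ≤ 2. On the other hand G contains the 3-clique {c, d, e}. A clique must lie in a single bag of any decomposition, so no decomposition can have width below 2. Combining the bounds, tw(G) = 2.

Treewidth 2.
Bags: B1 = {b, d, e}  B2 = {d, e, f}  B3 = {a, d, f}  B4 = {c, d, e}
Tree: B1–B2, B2–B3, B1–B4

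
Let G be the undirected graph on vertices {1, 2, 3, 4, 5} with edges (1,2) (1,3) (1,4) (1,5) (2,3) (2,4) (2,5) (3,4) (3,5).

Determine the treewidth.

A width-3 tree decomposition is:
Bags: B1 = {1, 2, 3, 5}  B2 = {1, 2, 3, 4}
Tree: B1–B2
Each bag holds 4 vertices, so the decomposition has width 3, which upper-bounds the treewidth. Conversely, {1, 2, 3, 4} is a clique of size 4, and the vertices of any clique must share a bag in every tree decomposition; so some bag has ≥ 4 vertices and tw(G) ≥ 3. The upper and lower bounds meet at 3, so that is the treewidth.

3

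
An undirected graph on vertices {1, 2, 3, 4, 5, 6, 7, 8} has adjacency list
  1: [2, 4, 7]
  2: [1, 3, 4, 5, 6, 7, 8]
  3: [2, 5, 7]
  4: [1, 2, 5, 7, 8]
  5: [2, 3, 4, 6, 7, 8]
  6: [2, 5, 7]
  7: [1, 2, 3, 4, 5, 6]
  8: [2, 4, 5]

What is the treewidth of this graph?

3

A width-3 tree decomposition is:
Bags: B1 = {2, 3, 5, 7}  B2 = {2, 4, 5, 7}  B3 = {2, 4, 5, 8}  B4 = {2, 5, 6, 7}  B5 = {1, 2, 4, 7}
Tree: B1–B2, B2–B3, B1–B4, B2–B5
The largest bag has 4 vertices, giving width 3; this decomposition certifies tw(G) ≤ 3. For the lower bound, the 4 vertices {1, 2, 4, 7} are pairwise adjacent, and any tree decomposition puts a clique entirely inside one bag — forcing width ≥ 3. Combining the bounds, tw(G) = 3.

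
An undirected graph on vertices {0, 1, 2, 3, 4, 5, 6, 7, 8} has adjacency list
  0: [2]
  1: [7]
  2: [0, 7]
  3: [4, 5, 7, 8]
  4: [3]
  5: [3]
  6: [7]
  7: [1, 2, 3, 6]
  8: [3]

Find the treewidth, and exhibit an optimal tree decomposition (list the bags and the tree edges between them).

Treewidth 1.
Bags: B1 = {3, 8}  B2 = {3, 7}  B3 = {3, 5}  B4 = {1, 7}  B5 = {3, 4}  B6 = {2, 7}  B7 = {0, 2}  B8 = {6, 7}
Tree: B1–B2, B2–B3, B2–B4, B3–B5, B2–B6, B6–B7, B6–B8

The largest bag has 2 vertices, giving width 1; this decomposition certifies tw(G) ≤ 1. G has an edge, so its treewidth is at least 1. Hence tw(G) = 1 exactly.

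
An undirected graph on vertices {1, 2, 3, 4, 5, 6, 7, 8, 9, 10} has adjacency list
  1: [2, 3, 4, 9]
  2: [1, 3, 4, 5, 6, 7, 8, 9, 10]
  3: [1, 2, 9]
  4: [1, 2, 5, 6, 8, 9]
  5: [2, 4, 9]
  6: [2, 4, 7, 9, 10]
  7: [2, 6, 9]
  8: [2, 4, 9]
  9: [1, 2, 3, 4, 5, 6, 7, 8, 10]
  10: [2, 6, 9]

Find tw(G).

3

A width-3 tree decomposition is:
Bags: B1 = {2, 4, 8, 9}  B2 = {1, 2, 4, 9}  B3 = {2, 4, 6, 9}  B4 = {2, 4, 5, 9}  B5 = {2, 6, 9, 10}  B6 = {1, 2, 3, 9}  B7 = {2, 6, 7, 9}
Tree: B1–B2, B1–B3, B3–B4, B3–B5, B2–B6, B3–B7
The largest bag has 4 vertices, giving width 3; this decomposition certifies tw(G) ≤ 3. Conversely, {2, 6, 9, 10} is a clique of size 4, and the vertices of any clique must share a bag in every tree decomposition; so some bag has ≥ 4 vertices and tw(G) ≥ 3. Hence tw(G) = 3 exactly.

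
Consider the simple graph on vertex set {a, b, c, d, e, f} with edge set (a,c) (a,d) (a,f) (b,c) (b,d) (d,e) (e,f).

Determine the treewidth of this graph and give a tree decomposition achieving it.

Every bag has size at most 3, so the width is 3 − 1 = 2 and tw(G) ≤ 2. Since e–f–a–d–e is a cycle in G, G is not acyclic. Forests are exactly the graphs of treewidth ≤ 1, so tw(G) ≥ 2. Combining the bounds, tw(G) = 2.

Treewidth 2.
Bags: B1 = {d, e, f}  B2 = {a, d, f}  B3 = {a, b, d}  B4 = {a, b, c}
Tree: B1–B2, B2–B3, B3–B4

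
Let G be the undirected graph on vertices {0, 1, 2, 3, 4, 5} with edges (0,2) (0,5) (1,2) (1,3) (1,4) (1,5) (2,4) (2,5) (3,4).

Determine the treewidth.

A width-2 tree decomposition is:
Bags: B1 = {1, 2, 5}  B2 = {1, 2, 4}  B3 = {1, 3, 4}  B4 = {0, 2, 5}
Tree: B1–B2, B2–B3, B1–B4
Each bag holds 3 vertices, so the decomposition has width 2, which upper-bounds the treewidth. On the other hand G contains the 3-clique {0, 2, 5}. A clique must lie in a single bag of any decomposition, so no decomposition can have width below 2. Therefore the treewidth is 2.

2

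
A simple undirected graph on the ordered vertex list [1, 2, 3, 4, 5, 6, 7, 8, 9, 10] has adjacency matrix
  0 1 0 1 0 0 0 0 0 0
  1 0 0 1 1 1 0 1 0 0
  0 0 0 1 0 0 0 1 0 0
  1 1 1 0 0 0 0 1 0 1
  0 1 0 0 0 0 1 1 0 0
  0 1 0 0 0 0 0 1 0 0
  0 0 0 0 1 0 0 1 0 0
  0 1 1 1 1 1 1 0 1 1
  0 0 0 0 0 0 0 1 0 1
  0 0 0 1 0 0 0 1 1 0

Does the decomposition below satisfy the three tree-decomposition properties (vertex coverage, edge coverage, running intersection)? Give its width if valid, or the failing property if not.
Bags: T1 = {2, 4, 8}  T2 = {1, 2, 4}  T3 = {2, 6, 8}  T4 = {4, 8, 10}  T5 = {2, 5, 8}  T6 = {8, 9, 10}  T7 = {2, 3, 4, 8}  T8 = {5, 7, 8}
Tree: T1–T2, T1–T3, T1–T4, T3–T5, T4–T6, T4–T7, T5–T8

No — bags containing vertex 2 are not connected in the tree.

A tree decomposition must satisfy three properties: every vertex lies in some bag; for every edge, both endpoints lie together in some bag; and for every vertex, the bags containing it form a connected subtree. Here bags containing vertex 2 are not connected in the tree, so the decomposition is invalid.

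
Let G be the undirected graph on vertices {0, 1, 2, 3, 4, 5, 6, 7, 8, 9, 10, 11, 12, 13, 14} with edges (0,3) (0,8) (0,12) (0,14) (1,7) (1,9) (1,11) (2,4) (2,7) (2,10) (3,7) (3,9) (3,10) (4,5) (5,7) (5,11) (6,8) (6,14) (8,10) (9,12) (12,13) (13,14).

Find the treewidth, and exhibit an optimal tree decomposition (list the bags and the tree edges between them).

Treewidth 3.
Bags: B1 = {6, 8, 13, 14}  B2 = {0, 8, 13, 14}  B3 = {0, 8, 12, 13}  B4 = {0, 8, 10, 12}  B5 = {0, 3, 10, 12}  B6 = {3, 9, 10, 12}  B7 = {2, 3, 9, 10}  B8 = {2, 3, 7, 9}  B9 = {1, 2, 7, 9}  B10 = {1, 2, 4, 7}  B11 = {1, 4, 5, 7}  B12 = {1, 4, 5, 11}
Tree: B1–B2, B2–B3, B3–B4, B4–B5, B5–B6, B6–B7, B7–B8, B8–B9, B9–B10, B10–B11, B11–B12

Every bag has size at most 4, so the width is 4 − 1 = 3 and tw(G) ≤ 3. For the lower bound: the 4 vertex sets {6,13,14}, {8}, {0}, {3,9,10,12} are disjoint, each induces a connected subgraph, and every pair is joined by at least one edge of G. Contracting each set to a single vertex therefore yields K_{4} as a minor, and since treewidth is minor-monotone, tw(G) ≥ tw(K_{4}) = 3. The upper and lower bounds meet at 3, so that is the treewidth.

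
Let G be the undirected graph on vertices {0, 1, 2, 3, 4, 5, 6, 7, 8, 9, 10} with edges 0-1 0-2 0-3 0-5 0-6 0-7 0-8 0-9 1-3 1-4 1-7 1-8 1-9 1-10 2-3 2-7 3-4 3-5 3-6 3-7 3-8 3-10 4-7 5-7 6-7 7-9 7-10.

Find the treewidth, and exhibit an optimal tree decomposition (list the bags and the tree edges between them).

Each bag holds 4 vertices, so the decomposition has width 3, which upper-bounds the treewidth. For the lower bound, the 4 vertices {0, 1, 7, 9} are pairwise adjacent, and any tree decomposition puts a clique entirely inside one bag — forcing width ≥ 3. The upper and lower bounds meet at 3, so that is the treewidth.

Treewidth 3.
Bags: B1 = {1, 3, 7, 10}  B2 = {0, 1, 3, 7}  B3 = {0, 1, 3, 8}  B4 = {1, 3, 4, 7}  B5 = {0, 1, 7, 9}  B6 = {0, 2, 3, 7}  B7 = {0, 3, 6, 7}  B8 = {0, 3, 5, 7}
Tree: B1–B2, B2–B3, B2–B4, B2–B5, B2–B6, B2–B7, B6–B8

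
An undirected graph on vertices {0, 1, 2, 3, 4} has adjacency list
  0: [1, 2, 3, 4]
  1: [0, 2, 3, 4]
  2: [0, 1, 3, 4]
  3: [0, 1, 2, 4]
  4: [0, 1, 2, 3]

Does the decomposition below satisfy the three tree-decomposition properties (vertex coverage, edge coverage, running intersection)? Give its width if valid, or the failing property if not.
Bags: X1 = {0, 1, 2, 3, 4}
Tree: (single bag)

Yes; width 4.

Checking the three conditions: (i) the bags cover all of {0, 1, 2, 3, 4}; (ii) for each edge, some bag contains both endpoints; (iii) the bags containing any fixed vertex form a subtree. All hold, so the decomposition is valid with width 5 − 1 = 4.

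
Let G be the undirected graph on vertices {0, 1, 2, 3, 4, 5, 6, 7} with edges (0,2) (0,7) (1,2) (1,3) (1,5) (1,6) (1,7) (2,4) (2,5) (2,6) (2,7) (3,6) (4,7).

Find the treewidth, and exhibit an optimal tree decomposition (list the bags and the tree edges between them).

Treewidth 2.
One such decomposition:
Bags: B1 = {1, 2, 6}  B2 = {1, 2, 5}  B3 = {1, 2, 7}  B4 = {1, 3, 6}  B5 = {2, 4, 7}  B6 = {0, 2, 7}
Tree: B1–B2, B2–B3, B1–B4, B3–B5, B5–B6

Every bag has size at most 3, so the width is 3 − 1 = 2 and tw(G) ≤ 2. On the other hand G contains the 3-clique {0, 2, 7}. A clique must lie in a single bag of any decomposition, so no decomposition can have width below 2. Hence tw(G) = 2 exactly.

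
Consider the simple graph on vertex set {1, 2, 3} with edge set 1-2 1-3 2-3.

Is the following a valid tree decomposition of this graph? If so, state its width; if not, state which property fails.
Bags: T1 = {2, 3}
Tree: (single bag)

No — vertex 1 appears in no bag.

A tree decomposition must satisfy three properties: every vertex lies in some bag; for every edge, both endpoints lie together in some bag; and for every vertex, the bags containing it form a connected subtree. Here vertex 1 appears in no bag, so the decomposition is invalid.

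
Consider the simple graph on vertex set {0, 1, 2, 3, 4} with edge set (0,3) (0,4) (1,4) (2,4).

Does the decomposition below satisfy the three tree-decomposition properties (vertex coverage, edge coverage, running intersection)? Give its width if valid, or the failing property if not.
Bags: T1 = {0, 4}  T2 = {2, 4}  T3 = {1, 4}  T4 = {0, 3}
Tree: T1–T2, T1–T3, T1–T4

Vertex coverage: the bags together contain {0, 1, 2, 3, 4}, the full vertex set. Edge coverage: each edge of G has both endpoints in at least one bag. Running intersection: for every vertex, the bags containing it form a connected subtree. All three properties hold, so this is a valid tree decomposition of width max|bag| − 1 = 1, and hence tw(G) ≤ 1.

Yes; width 1.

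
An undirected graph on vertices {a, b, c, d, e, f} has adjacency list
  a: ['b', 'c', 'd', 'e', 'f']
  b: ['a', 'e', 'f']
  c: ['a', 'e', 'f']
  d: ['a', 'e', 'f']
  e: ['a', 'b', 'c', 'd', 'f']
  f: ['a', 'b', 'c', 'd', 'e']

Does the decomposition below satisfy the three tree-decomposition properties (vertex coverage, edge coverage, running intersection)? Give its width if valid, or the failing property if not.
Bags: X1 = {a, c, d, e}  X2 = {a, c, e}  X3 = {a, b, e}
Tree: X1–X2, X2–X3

A tree decomposition must satisfy three properties: every vertex lies in some bag; for every edge, both endpoints lie together in some bag; and for every vertex, the bags containing it form a connected subtree. Here vertex f appears in no bag, so the decomposition is invalid.

No — vertex f appears in no bag.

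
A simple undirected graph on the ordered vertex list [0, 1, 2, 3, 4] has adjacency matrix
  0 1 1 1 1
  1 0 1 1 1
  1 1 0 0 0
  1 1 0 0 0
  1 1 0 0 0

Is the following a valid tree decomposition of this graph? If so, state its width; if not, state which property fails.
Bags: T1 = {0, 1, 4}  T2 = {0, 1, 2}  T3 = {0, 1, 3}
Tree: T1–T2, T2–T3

Yes; width 2.

Vertex coverage: the bags together contain {0, 1, 2, 3, 4}, the full vertex set. Edge coverage: each edge of G has both endpoints in at least one bag. Running intersection: for every vertex, the bags containing it form a connected subtree. All three properties hold, so this is a valid tree decomposition of width max|bag| − 1 = 2, and hence tw(G) ≤ 2.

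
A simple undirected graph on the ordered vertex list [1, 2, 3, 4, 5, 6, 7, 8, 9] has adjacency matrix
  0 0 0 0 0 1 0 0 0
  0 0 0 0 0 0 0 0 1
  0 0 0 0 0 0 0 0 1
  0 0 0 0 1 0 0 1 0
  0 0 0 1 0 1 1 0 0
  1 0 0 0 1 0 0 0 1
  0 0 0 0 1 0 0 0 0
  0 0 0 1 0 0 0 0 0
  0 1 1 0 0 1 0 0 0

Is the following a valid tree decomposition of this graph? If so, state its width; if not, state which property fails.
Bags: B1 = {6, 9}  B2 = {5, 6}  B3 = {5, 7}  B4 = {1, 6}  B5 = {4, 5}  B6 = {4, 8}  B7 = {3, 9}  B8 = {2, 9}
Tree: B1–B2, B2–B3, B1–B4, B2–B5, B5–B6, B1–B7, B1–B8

Vertex coverage: the bags together contain {1, 2, 3, 4, 5, 6, 7, 8, 9}, the full vertex set. Edge coverage: each edge of G has both endpoints in at least one bag. Running intersection: for every vertex, the bags containing it form a connected subtree. All three properties hold, so this is a valid tree decomposition of width max|bag| − 1 = 1, and hence tw(G) ≤ 1.

Yes; width 1.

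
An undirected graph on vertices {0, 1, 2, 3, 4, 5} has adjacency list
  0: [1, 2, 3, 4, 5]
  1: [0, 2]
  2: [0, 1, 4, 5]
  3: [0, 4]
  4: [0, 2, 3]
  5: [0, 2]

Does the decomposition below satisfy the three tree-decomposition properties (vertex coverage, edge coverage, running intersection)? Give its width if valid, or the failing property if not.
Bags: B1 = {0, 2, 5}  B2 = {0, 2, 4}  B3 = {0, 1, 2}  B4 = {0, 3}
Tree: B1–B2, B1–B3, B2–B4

A tree decomposition must satisfy three properties: every vertex lies in some bag; for every edge, both endpoints lie together in some bag; and for every vertex, the bags containing it form a connected subtree. Here edge (4,3) lies in no bag, so the decomposition is invalid.

No — edge (4,3) lies in no bag.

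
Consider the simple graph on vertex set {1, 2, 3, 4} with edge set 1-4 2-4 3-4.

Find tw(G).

1

A width-1 tree decomposition is:
Bags: B1 = {2, 4}  B2 = {1, 4}  B3 = {3, 4}
Tree: B1–B2, B2–B3
Every bag has size at most 2, so the width is 2 − 1 = 1 and tw(G) ≤ 1. Since G has at least one edge (e.g. 4–2), it is not an edgeless graph, so tw(G) ≥ 1. Hence tw(G) = 1 exactly.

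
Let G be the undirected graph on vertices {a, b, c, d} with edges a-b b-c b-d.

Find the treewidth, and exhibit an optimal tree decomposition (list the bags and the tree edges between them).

Every bag has size at most 2, so the width is 2 − 1 = 1 and tw(G) ≤ 1. G has an edge, so its treewidth is at least 1. Hence tw(G) = 1 exactly.

Treewidth 1.
One optimal decomposition is:
Bags: B1 = {b, c}  B2 = {b, d}  B3 = {a, b}
Tree: B1–B2, B1–B3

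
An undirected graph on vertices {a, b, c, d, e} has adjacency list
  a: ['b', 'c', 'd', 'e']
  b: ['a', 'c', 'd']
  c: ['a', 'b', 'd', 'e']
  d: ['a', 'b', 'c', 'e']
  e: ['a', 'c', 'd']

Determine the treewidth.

A width-3 tree decomposition is:
Bags: B1 = {a, b, c, d}  B2 = {a, c, d, e}
Tree: B1–B2
Each bag holds 4 vertices, so the decomposition has width 3, which upper-bounds the treewidth. On the other hand G contains the 4-clique {a, c, d, e}. A clique must lie in a single bag of any decomposition, so no decomposition can have width below 3. Therefore the treewidth is 3.

3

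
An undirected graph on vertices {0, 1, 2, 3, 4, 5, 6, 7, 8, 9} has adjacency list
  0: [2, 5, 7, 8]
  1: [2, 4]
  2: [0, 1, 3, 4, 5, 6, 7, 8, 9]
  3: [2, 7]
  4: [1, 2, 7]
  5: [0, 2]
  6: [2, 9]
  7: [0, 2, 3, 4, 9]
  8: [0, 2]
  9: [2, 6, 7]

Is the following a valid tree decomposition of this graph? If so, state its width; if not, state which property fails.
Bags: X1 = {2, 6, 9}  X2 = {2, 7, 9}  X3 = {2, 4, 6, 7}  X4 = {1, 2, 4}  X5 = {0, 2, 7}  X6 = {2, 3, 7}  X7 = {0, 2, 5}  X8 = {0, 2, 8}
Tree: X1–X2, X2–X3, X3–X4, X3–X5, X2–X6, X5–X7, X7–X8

No — bags containing vertex 6 are not connected in the tree.

A tree decomposition must satisfy three properties: every vertex lies in some bag; for every edge, both endpoints lie together in some bag; and for every vertex, the bags containing it form a connected subtree. Here bags containing vertex 6 are not connected in the tree, so the decomposition is invalid.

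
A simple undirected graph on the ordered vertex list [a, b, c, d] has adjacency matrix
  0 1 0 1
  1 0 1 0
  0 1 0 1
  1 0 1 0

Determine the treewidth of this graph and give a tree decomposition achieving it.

The largest bag has 3 vertices, giving width 2; this decomposition certifies tw(G) ≤ 2. The edges b–a–d–c–b form a cycle, so G is not a tree and its treewidth is at least 2. Combining the bounds, tw(G) = 2.

Treewidth 2.
One such decomposition:
Bags: B1 = {a, b, d}  B2 = {b, c, d}
Tree: B1–B2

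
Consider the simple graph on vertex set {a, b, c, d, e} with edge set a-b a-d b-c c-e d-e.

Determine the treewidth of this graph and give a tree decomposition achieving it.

Treewidth 2.
Bags: B1 = {b, c, e}  B2 = {b, d, e}  B3 = {a, b, d}
Tree: B1–B2, B2–B3

Every bag has size at most 3, so the width is 3 − 1 = 2 and tw(G) ≤ 2. The edges b–c–e–d–a–b form a cycle, so G is not a tree and its treewidth is at least 2. Therefore the treewidth is 2.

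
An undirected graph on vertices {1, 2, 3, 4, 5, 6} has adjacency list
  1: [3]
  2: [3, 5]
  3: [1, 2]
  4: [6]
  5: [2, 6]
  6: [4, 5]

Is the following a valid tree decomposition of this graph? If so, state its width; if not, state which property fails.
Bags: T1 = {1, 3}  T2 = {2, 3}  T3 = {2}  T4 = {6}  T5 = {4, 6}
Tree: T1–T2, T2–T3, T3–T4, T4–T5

No — vertex 5 appears in no bag.

A tree decomposition must satisfy three properties: every vertex lies in some bag; for every edge, both endpoints lie together in some bag; and for every vertex, the bags containing it form a connected subtree. Here vertex 5 appears in no bag, so the decomposition is invalid.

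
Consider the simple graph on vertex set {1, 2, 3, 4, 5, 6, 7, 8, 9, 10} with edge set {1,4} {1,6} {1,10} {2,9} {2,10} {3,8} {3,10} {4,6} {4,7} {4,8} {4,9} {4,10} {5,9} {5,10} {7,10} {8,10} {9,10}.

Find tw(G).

2

A width-2 tree decomposition is:
Bags: B1 = {4, 8, 10}  B2 = {4, 9, 10}  B3 = {1, 4, 10}  B4 = {4, 7, 10}  B5 = {2, 9, 10}  B6 = {5, 9, 10}  B7 = {3, 8, 10}  B8 = {1, 4, 6}
Tree: B1–B2, B1–B3, B1–B4, B2–B5, B5–B6, B1–B7, B3–B8
The largest bag has 3 vertices, giving width 2; this decomposition certifies tw(G) ≤ 2. On the other hand G contains the 3-clique {2, 9, 10}. A clique must lie in a single bag of any decomposition, so no decomposition can have width below 2. Hence tw(G) = 2 exactly.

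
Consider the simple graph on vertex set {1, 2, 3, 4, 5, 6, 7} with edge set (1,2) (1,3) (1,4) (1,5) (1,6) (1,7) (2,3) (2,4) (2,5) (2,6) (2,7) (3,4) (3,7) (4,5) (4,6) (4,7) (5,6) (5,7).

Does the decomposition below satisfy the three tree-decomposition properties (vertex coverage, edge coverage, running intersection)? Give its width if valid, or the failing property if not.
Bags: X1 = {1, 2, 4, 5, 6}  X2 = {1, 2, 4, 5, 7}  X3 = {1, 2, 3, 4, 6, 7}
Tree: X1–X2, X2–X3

No — bags containing vertex 6 are not connected in the tree.

A tree decomposition must satisfy three properties: every vertex lies in some bag; for every edge, both endpoints lie together in some bag; and for every vertex, the bags containing it form a connected subtree. Here bags containing vertex 6 are not connected in the tree, so the decomposition is invalid.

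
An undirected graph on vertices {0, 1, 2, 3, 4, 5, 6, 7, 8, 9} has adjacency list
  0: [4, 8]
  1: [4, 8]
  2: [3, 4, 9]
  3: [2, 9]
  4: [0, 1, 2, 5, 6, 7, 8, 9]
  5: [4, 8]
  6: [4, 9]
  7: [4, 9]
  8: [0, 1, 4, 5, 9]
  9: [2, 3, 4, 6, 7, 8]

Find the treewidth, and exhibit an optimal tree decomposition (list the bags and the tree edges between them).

Treewidth 2.
One optimal decomposition is:
Bags: B1 = {4, 6, 9}  B2 = {2, 4, 9}  B3 = {4, 8, 9}  B4 = {4, 5, 8}  B5 = {4, 7, 9}  B6 = {0, 4, 8}  B7 = {2, 3, 9}  B8 = {1, 4, 8}
Tree: B1–B2, B1–B3, B3–B4, B1–B5, B4–B6, B2–B7, B6–B8

Every bag has size at most 3, so the width is 3 − 1 = 2 and tw(G) ≤ 2. Conversely, {2, 3, 9} is a clique of size 3, and the vertices of any clique must share a bag in every tree decomposition; so some bag has ≥ 3 vertices and tw(G) ≥ 2. The upper and lower bounds meet at 2, so that is the treewidth.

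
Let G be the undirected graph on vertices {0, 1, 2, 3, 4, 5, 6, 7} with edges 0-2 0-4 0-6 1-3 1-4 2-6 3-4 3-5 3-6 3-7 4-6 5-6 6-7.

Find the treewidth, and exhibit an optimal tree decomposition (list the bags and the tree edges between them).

Every bag has size at most 3, so the width is 3 − 1 = 2 and tw(G) ≤ 2. For the lower bound, the 3 vertices {1, 3, 4} are pairwise adjacent, and any tree decomposition puts a clique entirely inside one bag — forcing width ≥ 2. Therefore the treewidth is 2.

Treewidth 2.
Bags: B1 = {3, 5, 6}  B2 = {3, 4, 6}  B3 = {3, 6, 7}  B4 = {1, 3, 4}  B5 = {0, 4, 6}  B6 = {0, 2, 6}
Tree: B1–B2, B1–B3, B2–B4, B2–B5, B5–B6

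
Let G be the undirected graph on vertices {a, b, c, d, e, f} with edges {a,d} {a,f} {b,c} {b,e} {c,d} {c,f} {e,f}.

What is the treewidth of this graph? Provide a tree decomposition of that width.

Each bag holds 3 vertices, so the decomposition has width 2, which upper-bounds the treewidth. Since b–e–f–c–b is a cycle in G, G is not acyclic. Forests are exactly the graphs of treewidth ≤ 1, so tw(G) ≥ 2. Therefore the treewidth is 2.

Treewidth 2.
One optimal decomposition is:
Bags: B1 = {b, c, e}  B2 = {c, e, f}  B3 = {c, d, f}  B4 = {a, d, f}
Tree: B1–B2, B2–B3, B3–B4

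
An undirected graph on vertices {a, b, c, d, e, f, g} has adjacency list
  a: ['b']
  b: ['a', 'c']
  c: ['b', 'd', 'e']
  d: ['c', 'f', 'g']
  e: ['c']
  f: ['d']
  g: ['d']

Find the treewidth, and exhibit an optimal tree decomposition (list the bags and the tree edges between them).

The largest bag has 2 vertices, giving width 1; this decomposition certifies tw(G) ≤ 1. Any graph with an edge has treewidth ≥ 1, and G has the edge c–d. Therefore the treewidth is 1.

Treewidth 1.
Bags: B1 = {c, d}  B2 = {d, f}  B3 = {d, g}  B4 = {b, c}  B5 = {a, b}  B6 = {c, e}
Tree: B1–B2, B1–B3, B1–B4, B4–B5, B4–B6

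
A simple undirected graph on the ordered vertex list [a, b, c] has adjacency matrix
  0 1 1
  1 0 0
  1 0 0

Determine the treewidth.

1

A width-1 tree decomposition is:
Bags: B1 = {a, c}  B2 = {a, b}
Tree: B1–B2
Every bag has size at most 2, so the width is 2 − 1 = 1 and tw(G) ≤ 1. Since G has at least one edge (e.g. a–c), it is not an edgeless graph, so tw(G) ≥ 1. Hence tw(G) = 1 exactly.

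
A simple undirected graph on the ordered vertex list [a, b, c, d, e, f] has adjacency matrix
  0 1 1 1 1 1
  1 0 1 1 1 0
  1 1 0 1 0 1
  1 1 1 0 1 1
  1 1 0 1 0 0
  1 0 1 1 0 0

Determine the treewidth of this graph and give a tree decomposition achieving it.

Every bag has size at most 4, so the width is 4 − 1 = 3 and tw(G) ≤ 3. For the lower bound, the 4 vertices {a, b, d, e} are pairwise adjacent, and any tree decomposition puts a clique entirely inside one bag — forcing width ≥ 3. Therefore the treewidth is 3.

Treewidth 3.
Bags: B1 = {a, c, d, f}  B2 = {a, b, c, d}  B3 = {a, b, d, e}
Tree: B1–B2, B2–B3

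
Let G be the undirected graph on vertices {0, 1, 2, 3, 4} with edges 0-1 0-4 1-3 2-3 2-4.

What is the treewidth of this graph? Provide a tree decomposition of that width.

Treewidth 2.
One such decomposition:
Bags: B1 = {0, 1, 4}  B2 = {1, 2, 4}  B3 = {1, 2, 3}
Tree: B1–B2, B2–B3

The largest bag has 3 vertices, giving width 2; this decomposition certifies tw(G) ≤ 2. The edges 1–0–4–2–3–1 form a cycle, so G is not a tree and its treewidth is at least 2. Hence tw(G) = 2 exactly.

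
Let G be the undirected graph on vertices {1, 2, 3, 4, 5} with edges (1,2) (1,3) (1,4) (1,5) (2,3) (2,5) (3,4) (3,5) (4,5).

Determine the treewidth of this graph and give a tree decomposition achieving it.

Treewidth 3.
One optimal decomposition is:
Bags: B1 = {1, 3, 4, 5}  B2 = {1, 2, 3, 5}
Tree: B1–B2

Every bag has size at most 4, so the width is 4 − 1 = 3 and tw(G) ≤ 3. On the other hand G contains the 4-clique {1, 2, 3, 5}. A clique must lie in a single bag of any decomposition, so no decomposition can have width below 3. Therefore the treewidth is 3.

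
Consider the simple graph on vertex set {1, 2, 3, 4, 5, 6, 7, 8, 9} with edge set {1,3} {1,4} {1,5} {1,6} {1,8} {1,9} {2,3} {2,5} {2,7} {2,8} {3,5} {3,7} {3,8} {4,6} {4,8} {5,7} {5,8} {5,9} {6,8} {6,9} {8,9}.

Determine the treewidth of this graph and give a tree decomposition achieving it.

Each bag holds 4 vertices, so the decomposition has width 3, which upper-bounds the treewidth. On the other hand G contains the 4-clique {1, 4, 6, 8}. A clique must lie in a single bag of any decomposition, so no decomposition can have width below 3. Therefore the treewidth is 3.

Treewidth 3.
One optimal decomposition is:
Bags: B1 = {1, 5, 8, 9}  B2 = {1, 3, 5, 8}  B3 = {2, 3, 5, 8}  B4 = {2, 3, 5, 7}  B5 = {1, 6, 8, 9}  B6 = {1, 4, 6, 8}
Tree: B1–B2, B2–B3, B3–B4, B1–B5, B5–B6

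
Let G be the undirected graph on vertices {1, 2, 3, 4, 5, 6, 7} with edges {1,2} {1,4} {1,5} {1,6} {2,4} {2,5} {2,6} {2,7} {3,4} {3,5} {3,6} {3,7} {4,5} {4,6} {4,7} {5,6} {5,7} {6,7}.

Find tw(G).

4

A width-4 tree decomposition is:
Bags: B1 = {2, 4, 5, 6, 7}  B2 = {3, 4, 5, 6, 7}  B3 = {1, 2, 4, 5, 6}
Tree: B1–B2, B1–B3
Each bag holds 5 vertices, so the decomposition has width 4, which upper-bounds the treewidth. For the lower bound, the 5 vertices {1, 2, 4, 5, 6} are pairwise adjacent, and any tree decomposition puts a clique entirely inside one bag — forcing width ≥ 4. Hence tw(G) = 4 exactly.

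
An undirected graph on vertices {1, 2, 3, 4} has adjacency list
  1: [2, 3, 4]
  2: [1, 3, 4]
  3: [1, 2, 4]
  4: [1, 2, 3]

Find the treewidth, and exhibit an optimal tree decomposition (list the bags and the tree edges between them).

A single bag containing all 4 vertices is trivially a valid decomposition of width 3. On the other hand G contains the 4-clique {1, 2, 3, 4}. A clique must lie in a single bag of any decomposition, so no decomposition can have width below 3. Hence tw(G) = 3 exactly.

Treewidth 3.
One such decomposition:
Bags: B1 = {1, 2, 3, 4}
Tree: (single bag)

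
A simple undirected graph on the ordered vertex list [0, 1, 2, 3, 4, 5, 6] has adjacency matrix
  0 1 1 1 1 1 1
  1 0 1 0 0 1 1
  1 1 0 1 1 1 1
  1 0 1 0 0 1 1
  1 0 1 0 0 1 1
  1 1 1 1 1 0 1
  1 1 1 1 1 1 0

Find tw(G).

A width-4 tree decomposition is:
Bags: B1 = {0, 2, 3, 5, 6}  B2 = {0, 1, 2, 5, 6}  B3 = {0, 2, 4, 5, 6}
Tree: B1–B2, B1–B3
The largest bag has 5 vertices, giving width 4; this decomposition certifies tw(G) ≤ 4. For the lower bound, the 5 vertices {0, 1, 2, 5, 6} are pairwise adjacent, and any tree decomposition puts a clique entirely inside one bag — forcing width ≥ 4. Therefore the treewidth is 4.

4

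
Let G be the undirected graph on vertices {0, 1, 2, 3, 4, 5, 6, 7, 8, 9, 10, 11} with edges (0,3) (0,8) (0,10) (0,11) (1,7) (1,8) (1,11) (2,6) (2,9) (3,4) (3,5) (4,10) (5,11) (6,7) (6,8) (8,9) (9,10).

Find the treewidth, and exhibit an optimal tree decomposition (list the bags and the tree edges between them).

Treewidth 3.
Bags: B1 = {1, 2, 6, 7}  B2 = {1, 2, 6, 8}  B3 = {1, 2, 8, 9}  B4 = {1, 8, 9, 11}  B5 = {0, 8, 9, 11}  B6 = {0, 9, 10, 11}  B7 = {0, 5, 10, 11}  B8 = {0, 3, 5, 10}  B9 = {3, 4, 5, 10}
Tree: B1–B2, B2–B3, B3–B4, B4–B5, B5–B6, B6–B7, B7–B8, B8–B9

Every bag has size at most 4, so the width is 4 − 1 = 3 and tw(G) ≤ 3. For the lower bound: the 4 vertex sets {2,6,7}, {1}, {8}, {0,9,10,11} are disjoint, each induces a connected subgraph, and every pair is joined by at least one edge of G. Contracting each set to a single vertex therefore yields K_{4} as a minor, and since treewidth is minor-monotone, tw(G) ≥ tw(K_{4}) = 3. Combining the bounds, tw(G) = 3.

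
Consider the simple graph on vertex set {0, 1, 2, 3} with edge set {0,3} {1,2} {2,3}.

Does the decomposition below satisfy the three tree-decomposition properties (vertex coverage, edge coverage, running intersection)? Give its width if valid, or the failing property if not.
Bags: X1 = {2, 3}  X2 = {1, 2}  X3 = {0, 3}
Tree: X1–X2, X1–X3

Vertex coverage: the bags together contain {0, 1, 2, 3}, the full vertex set. Edge coverage: each edge of G has both endpoints in at least one bag. Running intersection: for every vertex, the bags containing it form a connected subtree. All three properties hold, so this is a valid tree decomposition of width max|bag| − 1 = 1, and hence tw(G) ≤ 1.

Yes; width 1.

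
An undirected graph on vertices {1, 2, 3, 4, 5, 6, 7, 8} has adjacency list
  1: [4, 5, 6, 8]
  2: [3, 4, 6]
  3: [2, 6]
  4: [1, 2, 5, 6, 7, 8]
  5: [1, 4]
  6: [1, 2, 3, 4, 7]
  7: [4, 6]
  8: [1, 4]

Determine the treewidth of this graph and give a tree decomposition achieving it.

Treewidth 2.
One such decomposition:
Bags: B1 = {2, 4, 6}  B2 = {1, 4, 6}  B3 = {1, 4, 5}  B4 = {4, 6, 7}  B5 = {1, 4, 8}  B6 = {2, 3, 6}
Tree: B1–B2, B2–B3, B1–B4, B2–B5, B1–B6

The largest bag has 3 vertices, giving width 2; this decomposition certifies tw(G) ≤ 2. On the other hand G contains the 3-clique {2, 3, 6}. A clique must lie in a single bag of any decomposition, so no decomposition can have width below 2. Hence tw(G) = 2 exactly.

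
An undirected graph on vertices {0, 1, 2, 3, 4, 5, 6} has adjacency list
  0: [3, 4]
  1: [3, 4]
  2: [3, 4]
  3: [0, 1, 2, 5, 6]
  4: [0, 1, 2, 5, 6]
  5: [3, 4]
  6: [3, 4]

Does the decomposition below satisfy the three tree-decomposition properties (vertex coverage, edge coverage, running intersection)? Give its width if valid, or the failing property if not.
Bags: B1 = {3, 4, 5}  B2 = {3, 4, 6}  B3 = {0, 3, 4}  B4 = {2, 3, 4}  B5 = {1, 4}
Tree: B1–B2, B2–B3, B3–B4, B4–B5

No — edge (3,1) lies in no bag.

A tree decomposition must satisfy three properties: every vertex lies in some bag; for every edge, both endpoints lie together in some bag; and for every vertex, the bags containing it form a connected subtree. Here edge (3,1) lies in no bag, so the decomposition is invalid.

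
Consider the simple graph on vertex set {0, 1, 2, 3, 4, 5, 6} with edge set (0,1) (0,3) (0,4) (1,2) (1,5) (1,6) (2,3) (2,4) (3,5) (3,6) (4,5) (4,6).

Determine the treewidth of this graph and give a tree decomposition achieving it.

Treewidth 3.
Bags: B1 = {1, 3, 4, 5}  B2 = {0, 1, 3, 4}  B3 = {1, 2, 3, 4}  B4 = {1, 3, 4, 6}
Tree: B1–B2, B2–B3, B3–B4

Each bag holds 4 vertices, so the decomposition has width 3, which upper-bounds the treewidth. For the lower bound: the 4 vertex sets {1,5}, {0,3}, {4}, {2} are disjoint, each induces a connected subgraph, and every pair is joined by at least one edge of G. Contracting each set to a single vertex therefore yields K_{4} as a minor, and since treewidth is minor-monotone, tw(G) ≥ tw(K_{4}) = 3. The upper and lower bounds meet at 3, so that is the treewidth.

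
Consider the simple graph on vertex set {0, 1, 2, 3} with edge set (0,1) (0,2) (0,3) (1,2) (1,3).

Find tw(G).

A width-2 tree decomposition is:
Bags: B1 = {0, 1, 3}  B2 = {0, 1, 2}
Tree: B1–B2
Each bag holds 3 vertices, so the decomposition has width 2, which upper-bounds the treewidth. For the lower bound, the 3 vertices {0, 1, 2} are pairwise adjacent, and any tree decomposition puts a clique entirely inside one bag — forcing width ≥ 2. Therefore the treewidth is 2.

2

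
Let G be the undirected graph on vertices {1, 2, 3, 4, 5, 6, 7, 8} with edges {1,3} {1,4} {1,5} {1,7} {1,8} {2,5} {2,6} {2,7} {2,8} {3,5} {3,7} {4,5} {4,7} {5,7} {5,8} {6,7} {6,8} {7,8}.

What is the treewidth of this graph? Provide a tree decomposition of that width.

Each bag holds 4 vertices, so the decomposition has width 3, which upper-bounds the treewidth. For the lower bound, the 4 vertices {1, 5, 7, 8} are pairwise adjacent, and any tree decomposition puts a clique entirely inside one bag — forcing width ≥ 3. Therefore the treewidth is 3.

Treewidth 3.
Bags: B1 = {1, 5, 7, 8}  B2 = {2, 5, 7, 8}  B3 = {1, 3, 5, 7}  B4 = {1, 4, 5, 7}  B5 = {2, 6, 7, 8}
Tree: B1–B2, B1–B3, B3–B4, B2–B5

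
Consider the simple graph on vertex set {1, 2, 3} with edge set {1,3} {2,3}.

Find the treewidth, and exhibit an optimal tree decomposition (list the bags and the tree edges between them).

Treewidth 1.
One such decomposition:
Bags: B1 = {2, 3}  B2 = {1, 3}
Tree: B1–B2

Each bag holds 2 vertices, so the decomposition has width 1, which upper-bounds the treewidth. Since G has at least one edge (e.g. 2–3), it is not an edgeless graph, so tw(G) ≥ 1. Therefore the treewidth is 1.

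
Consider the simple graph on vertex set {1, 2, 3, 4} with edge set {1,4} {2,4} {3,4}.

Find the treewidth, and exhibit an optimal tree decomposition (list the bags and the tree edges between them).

Treewidth 1.
One optimal decomposition is:
Bags: B1 = {3, 4}  B2 = {1, 4}  B3 = {2, 4}
Tree: B1–B2, B2–B3

The largest bag has 2 vertices, giving width 1; this decomposition certifies tw(G) ≤ 1. Any graph with an edge has treewidth ≥ 1, and G has the edge 4–3. Hence tw(G) = 1 exactly.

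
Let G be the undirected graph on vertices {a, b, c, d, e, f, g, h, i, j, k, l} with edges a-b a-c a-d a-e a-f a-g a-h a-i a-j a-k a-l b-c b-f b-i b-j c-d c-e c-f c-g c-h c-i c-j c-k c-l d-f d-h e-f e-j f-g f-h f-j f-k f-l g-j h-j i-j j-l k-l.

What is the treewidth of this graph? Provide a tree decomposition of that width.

The largest bag has 5 vertices, giving width 4; this decomposition certifies tw(G) ≤ 4. On the other hand G contains the 5-clique {a, c, d, f, h}. A clique must lie in a single bag of any decomposition, so no decomposition can have width below 4. Combining the bounds, tw(G) = 4.

Treewidth 4.
One such decomposition:
Bags: B1 = {a, b, c, f, j}  B2 = {a, c, f, h, j}  B3 = {a, c, f, g, j}  B4 = {a, c, d, f, h}  B5 = {a, c, e, f, j}  B6 = {a, c, f, j, l}  B7 = {a, b, c, i, j}  B8 = {a, c, f, k, l}
Tree: B1–B2, B2–B3, B2–B4, B2–B5, B2–B6, B1–B7, B6–B8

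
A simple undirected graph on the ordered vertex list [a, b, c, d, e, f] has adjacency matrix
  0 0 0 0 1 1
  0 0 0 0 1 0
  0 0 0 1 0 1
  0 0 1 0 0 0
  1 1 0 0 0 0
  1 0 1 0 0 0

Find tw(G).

1

A width-1 tree decomposition is:
Bags: B1 = {b, e}  B2 = {a, e}  B3 = {a, f}  B4 = {c, f}  B5 = {c, d}
Tree: B1–B2, B2–B3, B3–B4, B4–B5
Every bag has size at most 2, so the width is 2 − 1 = 1 and tw(G) ≤ 1. G has an edge, so its treewidth is at least 1. The upper and lower bounds meet at 1, so that is the treewidth.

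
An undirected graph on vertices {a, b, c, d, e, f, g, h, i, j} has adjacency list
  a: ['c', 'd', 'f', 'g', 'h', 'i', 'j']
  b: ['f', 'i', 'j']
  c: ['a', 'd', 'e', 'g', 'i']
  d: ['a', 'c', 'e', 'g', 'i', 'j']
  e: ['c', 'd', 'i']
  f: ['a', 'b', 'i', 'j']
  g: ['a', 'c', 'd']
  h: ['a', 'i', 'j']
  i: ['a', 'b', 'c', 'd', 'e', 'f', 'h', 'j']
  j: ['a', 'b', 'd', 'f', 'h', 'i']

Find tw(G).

A width-3 tree decomposition is:
Bags: B1 = {a, d, i, j}  B2 = {a, c, d, i}  B3 = {a, h, i, j}  B4 = {a, c, d, g}  B5 = {a, f, i, j}  B6 = {b, f, i, j}  B7 = {c, d, e, i}
Tree: B1–B2, B1–B3, B2–B4, B1–B5, B5–B6, B2–B7
Every bag has size at most 4, so the width is 4 − 1 = 3 and tw(G) ≤ 3. For the lower bound, the 4 vertices {a, c, d, g} are pairwise adjacent, and any tree decomposition puts a clique entirely inside one bag — forcing width ≥ 3. Hence tw(G) = 3 exactly.

3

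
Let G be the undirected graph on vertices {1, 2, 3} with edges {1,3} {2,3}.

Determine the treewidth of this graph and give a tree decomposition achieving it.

Treewidth 1.
One optimal decomposition is:
Bags: B1 = {1, 3}  B2 = {2, 3}
Tree: B1–B2

Each bag holds 2 vertices, so the decomposition has width 1, which upper-bounds the treewidth. Any graph with an edge has treewidth ≥ 1, and G has the edge 3–1. Hence tw(G) = 1 exactly.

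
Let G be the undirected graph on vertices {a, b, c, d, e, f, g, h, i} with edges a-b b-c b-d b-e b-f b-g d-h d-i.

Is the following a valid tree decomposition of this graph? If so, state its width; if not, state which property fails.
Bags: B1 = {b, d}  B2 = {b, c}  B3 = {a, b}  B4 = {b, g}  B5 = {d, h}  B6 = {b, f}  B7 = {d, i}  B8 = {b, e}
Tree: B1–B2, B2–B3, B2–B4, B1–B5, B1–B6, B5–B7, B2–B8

Yes; width 1.

Checking the three conditions: (i) the bags cover all of {a, b, c, d, e, f, g, h, i}; (ii) for each edge, some bag contains both endpoints; (iii) the bags containing any fixed vertex form a subtree. All hold, so the decomposition is valid with width 2 − 1 = 1.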